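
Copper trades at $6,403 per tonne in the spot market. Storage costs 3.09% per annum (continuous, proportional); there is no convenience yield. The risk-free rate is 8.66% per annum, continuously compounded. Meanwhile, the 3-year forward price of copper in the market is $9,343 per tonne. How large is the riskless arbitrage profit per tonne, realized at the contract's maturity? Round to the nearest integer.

Fair forward: F* = S·e^(carry·T), with carry = (r + u) = 0.0866 + 0.0309 = 0.1175
F* = 6403 · e^(0.1175 × 3) = 6403 · e^0.352500 = 6403 × 1.422620 = $9109.0359
Market $9343 > fair $9109.0359: forward overpriced → cash-and-carry (buy spot, short the forward).
At maturity, profit = |F_mkt − F*| = |9343 − 9109.0359| = $234 per tonne

$234 per tonne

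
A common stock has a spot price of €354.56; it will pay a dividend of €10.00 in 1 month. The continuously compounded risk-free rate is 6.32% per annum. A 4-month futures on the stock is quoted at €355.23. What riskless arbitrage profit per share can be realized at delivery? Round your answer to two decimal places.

PV(dividends) I = 10.00·e^(−0.0632·1/12) = 9.9475
Fair futures F* = (S − I)·e^(rT) = (354.56 − 9.9475)·e^0.021067 = 344.6125 × 1.021290 = 351.9493
Market €355.23 > fair 351.9493: forward overpriced → cash-and-carry (borrow at r, buy the stock and collect the dividends, short the forward).
Profit at T = |F_mkt − F*| = |355.23 − 351.9493| = €3.28 per share

€3.28 per share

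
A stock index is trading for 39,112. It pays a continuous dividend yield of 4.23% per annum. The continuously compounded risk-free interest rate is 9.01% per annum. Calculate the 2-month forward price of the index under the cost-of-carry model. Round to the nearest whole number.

F = S·e^((r − q)T) = 39112 · e^((0.0901 − 0.0423) × 2/12)
= 39112 · e^0.007967 = 39112 × 1.007999
F = 39,425

39,425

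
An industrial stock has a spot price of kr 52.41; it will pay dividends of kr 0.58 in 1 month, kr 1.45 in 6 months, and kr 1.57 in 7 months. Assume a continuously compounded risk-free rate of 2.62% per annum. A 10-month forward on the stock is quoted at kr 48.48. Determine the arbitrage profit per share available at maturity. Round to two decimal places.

PV(dividends) I = 0.58·e^(−0.0262·1/12) + 1.45·e^(−0.0262·6/12) + 1.57·e^(−0.0262·7/12) = 3.5561
Fair forward F* = (S − I)·e^(rT) = (52.41 − 3.5561)·e^0.021833 = 48.8539 × 1.022073 = 49.9323
Market kr 48.48 < fair 49.9323: forward underpriced → reverse cash-and-carry (short the stock, invest proceeds at r, pay the dividends, go long the forward).
Profit at T = |F_mkt − F*| = |48.48 − 49.9323| = kr 1.45 per share

kr 1.45 per share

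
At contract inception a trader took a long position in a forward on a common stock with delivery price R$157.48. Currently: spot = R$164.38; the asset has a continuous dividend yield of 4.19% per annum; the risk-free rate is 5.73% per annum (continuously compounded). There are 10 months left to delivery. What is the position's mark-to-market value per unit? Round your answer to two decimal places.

R$8.60

Current fair forward for the remaining 10 months: F = S·e^((r − q)·T), (r − q) = 0.0573 − 0.0419 = 0.0154
F = 164.38 · e^(0.0154 × 10/12) = 164.38 × 1.012916 = 166.5031
Value of long forward = (F − K)·e^(−rT) = (166.5031 − 157.48) · e^(−0.0573·10/12)
= 9.0231 × 0.953372 = 8.60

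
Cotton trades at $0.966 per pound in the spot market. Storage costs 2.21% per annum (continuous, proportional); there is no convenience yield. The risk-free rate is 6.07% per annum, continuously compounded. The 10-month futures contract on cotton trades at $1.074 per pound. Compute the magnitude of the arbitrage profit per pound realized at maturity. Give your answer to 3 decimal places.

$0.039 per pound

Fair futures: F* = S·e^(carry·T), with carry = (r + u) = 0.0607 + 0.0221 = 0.0828
F* = 0.966 · e^(0.0828 × 10/12) = 0.966 · e^0.069000 = 0.966 × 1.071436 = $1.0350
Market $1.074 > fair $1.0350: forward overpriced → cash-and-carry (buy spot, short the forward).
At maturity, profit = |F_mkt − F*| = |1.074 − 1.0350| = $0.039 per pound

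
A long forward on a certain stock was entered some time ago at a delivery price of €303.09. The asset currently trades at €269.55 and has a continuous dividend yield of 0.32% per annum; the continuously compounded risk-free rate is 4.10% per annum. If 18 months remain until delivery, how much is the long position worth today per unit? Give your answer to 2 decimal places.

-€16.75

Current fair forward for the remaining 18 months: F = S·e^((r − q)·T), (r − q) = 0.0410 − 0.0032 = 0.0378
F = 269.55 · e^(0.0378 × 18/12) = 269.55 × 1.058338 = 285.2750
Value of long forward = (F − K)·e^(−rT) = (285.2750 − 303.09) · e^(−0.0410·18/12)
= -17.8150 × 0.940353 = -16.75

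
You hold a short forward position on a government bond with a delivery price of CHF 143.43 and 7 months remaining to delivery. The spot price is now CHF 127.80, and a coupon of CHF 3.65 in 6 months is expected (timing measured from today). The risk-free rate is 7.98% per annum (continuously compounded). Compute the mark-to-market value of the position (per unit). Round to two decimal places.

PV(remaining coupons) I = 3.65·e^(−0.0798·6/12) = 3.5072
Current forward F = (S − I)·e^(rT) = (127.80 − 3.5072)·e^(0.0798·7/12) = 124.2928 × 1.047650 = 130.2154
Value (long) = (F − K)·e^(−rT) = (130.2154 − 143.43) × 0.954517 = -12.6136
Short position value = −(long value) = CHF 12.61

CHF 12.61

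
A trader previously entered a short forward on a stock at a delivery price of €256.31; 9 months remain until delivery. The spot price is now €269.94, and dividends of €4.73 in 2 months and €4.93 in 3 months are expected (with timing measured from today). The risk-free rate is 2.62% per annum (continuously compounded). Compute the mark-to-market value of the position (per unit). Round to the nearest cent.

PV(remaining dividends) I = 4.73·e^(−0.0262·2/12) + 4.93·e^(−0.0262·3/12) = 9.6072
Current forward F = (S − I)·e^(rT) = (269.94 − 9.6072)·e^(0.0262·9/12) = 260.3328 × 1.019844 = 265.4988
Value (long) = (F − K)·e^(−rT) = (265.4988 − 256.31) × 0.980542 = 9.0100
Short position value = −(long value) = -€9.01

-€9.01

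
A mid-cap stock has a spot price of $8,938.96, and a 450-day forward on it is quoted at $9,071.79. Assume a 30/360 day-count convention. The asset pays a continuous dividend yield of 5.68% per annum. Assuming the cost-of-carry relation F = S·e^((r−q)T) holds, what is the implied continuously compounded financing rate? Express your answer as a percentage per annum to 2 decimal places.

6.86%

From F = S·e^((r−q)T): (r − q) = ln(F/S)/T
ln(9071.79/8938.96) = ln(1.014860) = 0.014751
(r − q) = 0.014751 / (450/360) = 0.011801
r = ln(F/S)/T + q = 0.011801 + 0.0568 = 0.068601
r = 6.86%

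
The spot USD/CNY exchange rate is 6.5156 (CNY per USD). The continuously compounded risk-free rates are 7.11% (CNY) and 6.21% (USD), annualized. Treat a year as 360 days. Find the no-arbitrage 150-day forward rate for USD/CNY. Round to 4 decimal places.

F = S·e^((r_CNY − r_USD)T) = 6.5156 · e^((0.0711 − 0.0621) × 150/360)
= 6.5156 · e^0.003750 = 6.5156 × 1.003757
F = 6.5401 CNY per USD

6.5401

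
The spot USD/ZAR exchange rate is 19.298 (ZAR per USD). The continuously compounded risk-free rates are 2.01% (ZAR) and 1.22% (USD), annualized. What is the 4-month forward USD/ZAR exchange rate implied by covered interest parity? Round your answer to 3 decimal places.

19.349

F = S·e^((r_ZAR − r_USD)T) = 19.298 · e^((0.0201 − 0.0122) × 4/12)
= 19.298 · e^0.002633 = 19.298 × 1.002636
F = 19.349 ZAR per USD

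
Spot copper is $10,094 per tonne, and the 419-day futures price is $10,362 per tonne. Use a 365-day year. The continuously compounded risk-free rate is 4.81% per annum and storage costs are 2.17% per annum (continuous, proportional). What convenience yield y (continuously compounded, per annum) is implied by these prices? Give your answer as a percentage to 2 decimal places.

F = S·e^((r+u−y)T) ⇒ (r+u−y) = ln(F/S)/T
ln(10362/10094) = 0.026204; /T ⇒ 0.022827
y = r + u − ln(F/S)/T = 0.0481 + 0.0217 − 0.022827 = 0.046973
y = 4.70%

4.70%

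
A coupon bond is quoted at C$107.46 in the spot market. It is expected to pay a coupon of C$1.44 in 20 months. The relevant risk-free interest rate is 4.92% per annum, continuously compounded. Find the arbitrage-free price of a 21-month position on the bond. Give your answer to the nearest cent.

PV(coupons) I = 1.44·e^(−0.0492·20/12)
I = 1.3266
F = (S − I)·e^(rT) = (107.46 − 1.3266) · e^(0.0492·21/12)
= 106.1334 · e^0.086100 = 106.1334 × 1.089915 = C$115.68

C$115.68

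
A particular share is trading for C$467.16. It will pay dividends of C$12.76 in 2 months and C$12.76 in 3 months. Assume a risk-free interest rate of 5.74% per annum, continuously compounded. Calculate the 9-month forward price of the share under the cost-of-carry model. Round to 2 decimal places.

C$461.38

PV(dividends) I = 12.76·e^(−0.0574·2/12) + 12.76·e^(−0.0574·3/12)
I = 12.6385 + 12.5782 = 25.2167
F = (S − I)·e^(rT) = (467.16 − 25.2167) · e^(0.0574·9/12)
= 441.9433 · e^0.043050 = 441.9433 × 1.043990 = C$461.38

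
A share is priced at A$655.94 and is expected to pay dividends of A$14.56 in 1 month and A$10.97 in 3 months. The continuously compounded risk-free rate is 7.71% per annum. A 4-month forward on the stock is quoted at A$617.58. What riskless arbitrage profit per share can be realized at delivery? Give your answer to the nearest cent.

PV(dividends) I = 14.56·e^(−0.0771·1/12) + 10.97·e^(−0.0771·3/12) = 25.2273
Fair forward F* = (S − I)·e^(rT) = (655.94 − 25.2273)·e^0.025700 = 630.7127 × 1.026033 = 647.1320
Market A$617.58 < fair 647.1320: forward underpriced → reverse cash-and-carry (short the stock, invest proceeds at r, pay the dividends, go long the forward).
Profit at T = |F_mkt − F*| = |617.58 − 647.1320| = A$29.55 per share

A$29.55 per share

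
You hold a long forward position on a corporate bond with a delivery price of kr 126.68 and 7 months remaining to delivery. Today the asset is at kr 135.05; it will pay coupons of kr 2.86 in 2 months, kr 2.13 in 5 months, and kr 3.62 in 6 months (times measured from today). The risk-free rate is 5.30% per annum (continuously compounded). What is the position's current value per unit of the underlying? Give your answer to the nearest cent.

kr 3.78

PV(remaining coupons) I = 2.86·e^(−0.0530·2/12) + 2.13·e^(−0.0530·5/12) + 3.62·e^(−0.0530·6/12) = 8.4437
Current forward F = (S − I)·e^(rT) = (135.05 − 8.4437)·e^(0.0530·7/12) = 126.6063 × 1.031400 = 130.5817
Value (long) = (F − K)·e^(−rT) = (130.5817 − 126.68) × 0.969556 = 3.7829
Value = kr 3.78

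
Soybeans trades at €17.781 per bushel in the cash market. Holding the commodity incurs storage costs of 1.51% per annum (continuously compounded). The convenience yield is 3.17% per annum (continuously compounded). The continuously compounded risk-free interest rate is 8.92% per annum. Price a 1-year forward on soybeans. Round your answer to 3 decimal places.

€19.120 per bushel

Net carry = r + u − y = 0.0892 + 0.0151 − 0.0317 = 0.0726
F = S·e^((r+u−y)T) = 17.781 · e^(0.0726 × 12/12) = 17.781 · e^0.072600
= 17.781 × 1.075300 = €19.120 per bushel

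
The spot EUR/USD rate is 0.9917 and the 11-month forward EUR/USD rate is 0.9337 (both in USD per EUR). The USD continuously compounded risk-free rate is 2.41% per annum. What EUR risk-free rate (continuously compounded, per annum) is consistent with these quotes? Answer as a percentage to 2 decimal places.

8.98%

F = S·e^((r_USD − r_EUR)T) ⇒ r_EUR = r_USD − ln(F/S)/T
ln(0.9337/0.9917) = -0.060265; /(11/12) = -0.065744
r_EUR = 0.0241 + 0.065744 = 0.089844
r_EUR = 8.98%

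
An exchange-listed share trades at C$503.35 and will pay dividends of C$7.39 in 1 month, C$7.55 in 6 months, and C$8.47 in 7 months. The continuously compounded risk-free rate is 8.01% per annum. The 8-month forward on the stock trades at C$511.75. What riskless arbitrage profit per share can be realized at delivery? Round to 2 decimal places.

C$4.71 per share

PV(dividends) I = 7.39·e^(−0.0801·1/12) + 7.55·e^(−0.0801·6/12) + 8.47·e^(−0.0801·7/12) = 22.6778
Fair forward F* = (S − I)·e^(rT) = (503.35 − 22.6778)·e^0.053400 = 480.6722 × 1.054852 = 507.0380
Market C$511.75 > fair 507.0380: forward overpriced → cash-and-carry (borrow at r, buy the stock and collect the dividends, short the forward).
Profit at T = |F_mkt − F*| = |511.75 − 507.0380| = C$4.71 per share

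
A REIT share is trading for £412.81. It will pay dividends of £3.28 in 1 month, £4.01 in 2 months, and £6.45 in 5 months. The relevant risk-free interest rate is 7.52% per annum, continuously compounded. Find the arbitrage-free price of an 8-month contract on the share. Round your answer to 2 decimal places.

£419.87

PV(dividends) I = 3.28·e^(−0.0752·1/12) + 4.01·e^(−0.0752·2/12) + 6.45·e^(−0.0752·5/12)
I = 3.2595 + 3.9601 + 6.2510 = 13.4706
F = (S − I)·e^(rT) = (412.81 − 13.4706) · e^(0.0752·8/12)
= 399.3394 · e^0.050133 = 399.3394 × 1.051411 = £419.87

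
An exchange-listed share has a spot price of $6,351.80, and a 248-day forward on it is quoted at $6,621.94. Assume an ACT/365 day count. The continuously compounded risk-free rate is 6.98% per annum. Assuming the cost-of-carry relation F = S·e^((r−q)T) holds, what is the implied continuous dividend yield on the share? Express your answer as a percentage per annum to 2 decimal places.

From F = S·e^((r−q)T): (r − q) = ln(F/S)/T
ln(6621.94/6351.80) = ln(1.042530) = 0.041650
(r − q) = 0.041650 / (248/365) = 0.061299
q = r − ln(F/S)/T = 0.0698 − 0.061299 = 0.008501
q = 0.85%

0.85%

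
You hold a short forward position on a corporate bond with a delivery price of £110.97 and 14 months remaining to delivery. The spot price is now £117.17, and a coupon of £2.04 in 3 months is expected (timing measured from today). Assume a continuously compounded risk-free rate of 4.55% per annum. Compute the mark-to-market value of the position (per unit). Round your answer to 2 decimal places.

PV(remaining coupons) I = 2.04·e^(−0.0455·3/12) = 2.0169
Current forward F = (S − I)·e^(rT) = (117.17 − 2.0169)·e^(0.0455·14/12) = 115.1531 × 1.054518 = 121.4310
Value (long) = (F − K)·e^(−rT) = (121.4310 − 110.97) × 0.948301 = 9.9202
Short position value = −(long value) = -£9.92

-£9.92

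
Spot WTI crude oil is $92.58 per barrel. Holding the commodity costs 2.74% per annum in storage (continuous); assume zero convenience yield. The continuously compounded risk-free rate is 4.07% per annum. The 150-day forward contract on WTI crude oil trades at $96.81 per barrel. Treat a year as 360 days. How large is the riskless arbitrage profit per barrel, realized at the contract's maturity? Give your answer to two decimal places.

Fair forward: F* = S·e^(carry·T), with carry = (r + u) = 0.0407 + 0.0274 = 0.0681
F* = 92.58 · e^(0.0681 × 150/360) = 92.58 · e^0.028375 = 92.58 × 1.028781 = $95.2445
Market $96.81 > fair $95.2445: forward overpriced → cash-and-carry (buy spot, short the forward).
At maturity, profit = |F_mkt − F*| = |96.81 − 95.2445| = $1.57 per barrel

$1.57 per barrel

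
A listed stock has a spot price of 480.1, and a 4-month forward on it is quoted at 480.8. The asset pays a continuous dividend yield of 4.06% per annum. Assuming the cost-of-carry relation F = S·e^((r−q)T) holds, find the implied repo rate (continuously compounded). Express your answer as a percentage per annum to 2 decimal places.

From F = S·e^((r−q)T): (r − q) = ln(F/S)/T
ln(480.8/480.1) = ln(1.001458) = 0.001457
(r − q) = 0.001457 / (4/12) = 0.004371
r = ln(F/S)/T + q = 0.004371 + 0.0406 = 0.044971
r = 4.50%

4.50%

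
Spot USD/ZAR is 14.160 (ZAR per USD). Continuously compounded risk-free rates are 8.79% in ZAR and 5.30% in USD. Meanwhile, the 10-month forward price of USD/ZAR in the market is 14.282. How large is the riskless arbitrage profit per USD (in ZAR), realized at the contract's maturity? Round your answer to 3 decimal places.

Fair forward: F* = S·e^(carry·T), with carry = (r_ZAR − r_USD) = 0.0879 − 0.0530 = 0.0349
F* = 14.160 · e^(0.0349 × 10/12) = 14.160 · e^0.029083 = 14.160 × 1.029510 = 14.5779
Market 14.282 < fair 14.5779: forward underpriced → reverse cash-and-carry (short spot, go long the forward).
At maturity, profit = |F_mkt − F*| = |14.282 − 14.5779| = 0.296 per USD (in ZAR)

0.296 per USD (in ZAR)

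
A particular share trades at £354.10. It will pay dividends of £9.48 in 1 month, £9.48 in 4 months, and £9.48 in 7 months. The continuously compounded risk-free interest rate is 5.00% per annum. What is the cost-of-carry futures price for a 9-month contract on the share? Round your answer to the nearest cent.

£338.59

PV(dividends) I = 9.48·e^(−0.0500·1/12) + 9.48·e^(−0.0500·4/12) + 9.48·e^(−0.0500·7/12)
I = 9.4406 + 9.3233 + 9.2075 = 27.9714
F = (S − I)·e^(rT) = (354.10 − 27.9714) · e^(0.0500·9/12)
= 326.1286 · e^0.037500 = 326.1286 × 1.038212 = £338.59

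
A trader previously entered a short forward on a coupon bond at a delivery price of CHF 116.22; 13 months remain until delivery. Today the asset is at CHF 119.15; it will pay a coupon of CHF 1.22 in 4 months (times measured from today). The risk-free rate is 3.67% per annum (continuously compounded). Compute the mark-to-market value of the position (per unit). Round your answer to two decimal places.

PV(remaining coupons) I = 1.22·e^(−0.0367·4/12) = 1.2052
Current forward F = (S − I)·e^(rT) = (119.15 − 1.2052)·e^(0.0367·13/12) = 117.9448 × 1.040559 = 122.7285
Value (long) = (F − K)·e^(−rT) = (122.7285 − 116.22) × 0.961022 = 6.2548
Short position value = −(long value) = -CHF 6.25

-CHF 6.25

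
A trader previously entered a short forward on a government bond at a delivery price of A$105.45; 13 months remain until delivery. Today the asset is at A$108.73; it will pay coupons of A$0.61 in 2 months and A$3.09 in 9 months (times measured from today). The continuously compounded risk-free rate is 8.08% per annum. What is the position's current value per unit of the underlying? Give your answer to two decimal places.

PV(remaining coupons) I = 0.61·e^(−0.0808·2/12) + 3.09·e^(−0.0808·9/12) = 3.5101
Current forward F = (S − I)·e^(rT) = (108.73 − 3.5101)·e^(0.0808·13/12) = 105.2199 × 1.091479 = 114.8453
Value (long) = (F − K)·e^(−rT) = (114.8453 − 105.45) × 0.916188 = 8.6079
Short position value = −(long value) = -A$8.61

-A$8.61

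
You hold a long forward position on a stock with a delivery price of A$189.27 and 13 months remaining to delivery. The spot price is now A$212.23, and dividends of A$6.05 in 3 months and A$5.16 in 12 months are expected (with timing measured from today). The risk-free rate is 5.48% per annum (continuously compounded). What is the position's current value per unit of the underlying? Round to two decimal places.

PV(remaining dividends) I = 6.05·e^(−0.0548·3/12) + 5.16·e^(−0.0548·12/12) = 10.8525
Current forward F = (S − I)·e^(rT) = (212.23 − 10.8525)·e^(0.0548·13/12) = 201.3775 × 1.061164 = 213.6946
Value (long) = (F − K)·e^(−rT) = (213.6946 − 189.27) × 0.942361 = 23.0168
Value = A$23.02

A$23.02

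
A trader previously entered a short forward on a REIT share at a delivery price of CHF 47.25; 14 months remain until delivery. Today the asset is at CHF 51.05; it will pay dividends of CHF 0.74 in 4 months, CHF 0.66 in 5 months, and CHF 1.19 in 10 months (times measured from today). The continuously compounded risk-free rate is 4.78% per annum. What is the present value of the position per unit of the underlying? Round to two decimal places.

PV(remaining dividends) I = 0.74·e^(−0.0478·4/12) + 0.66·e^(−0.0478·5/12) + 1.19·e^(−0.0478·10/12) = 2.5188
Current forward F = (S − I)·e^(rT) = (51.05 − 2.5188)·e^(0.0478·14/12) = 48.5312 × 1.057351 = 51.3145
Value (long) = (F − K)·e^(−rT) = (51.3145 − 47.25) × 0.945760 = 3.8440
Short position value = −(long value) = -CHF 3.84

-CHF 3.84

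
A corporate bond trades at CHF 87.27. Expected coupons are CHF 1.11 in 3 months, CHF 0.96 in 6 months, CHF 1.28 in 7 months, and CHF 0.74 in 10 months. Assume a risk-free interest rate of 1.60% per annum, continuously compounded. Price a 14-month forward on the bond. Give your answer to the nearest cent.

PV(coupons) I = 1.11·e^(−0.0160·3/12) + 0.96·e^(−0.0160·6/12) + 1.28·e^(−0.0160·7/12) + 0.74·e^(−0.0160·10/12)
I = 1.1056 + 0.9524 + 1.2681 + 0.7302 = 4.0563
F = (S − I)·e^(rT) = (87.27 − 4.0563) · e^(0.0160·14/12)
= 83.2137 · e^0.018667 = 83.2137 × 1.018842 = CHF 84.78

CHF 84.78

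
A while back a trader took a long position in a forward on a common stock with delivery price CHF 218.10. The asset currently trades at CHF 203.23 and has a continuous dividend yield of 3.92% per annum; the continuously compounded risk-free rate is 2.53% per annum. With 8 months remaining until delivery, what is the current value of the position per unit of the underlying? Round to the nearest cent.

-CHF 16.46

Current fair forward for the remaining 8 months: F = S·e^((r − q)·T), (r − q) = 0.0253 − 0.0392 = -0.0139
F = 203.23 · e^(-0.0139 × 8/12) = 203.23 × 0.990776 = 201.3554
Value of long forward = (F − K)·e^(−rT) = (201.3554 − 218.10) · e^(−0.0253·8/12)
= -16.7446 × 0.983275 = -16.46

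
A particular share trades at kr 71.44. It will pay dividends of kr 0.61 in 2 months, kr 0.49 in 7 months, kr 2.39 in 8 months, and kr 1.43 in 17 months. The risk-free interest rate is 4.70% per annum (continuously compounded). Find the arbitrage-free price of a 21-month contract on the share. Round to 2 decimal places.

PV(dividends) I = 0.61·e^(−0.0470·2/12) + 0.49·e^(−0.0470·7/12) + 2.39·e^(−0.0470·8/12) + 1.43·e^(−0.0470·17/12)
I = 0.6052 + 0.4767 + 2.3163 + 1.3379 = 4.7361
F = (S − I)·e^(rT) = (71.44 − 4.7361) · e^(0.0470·21/12)
= 66.7039 · e^0.082250 = 66.7039 × 1.085727 = kr 72.42

kr 72.42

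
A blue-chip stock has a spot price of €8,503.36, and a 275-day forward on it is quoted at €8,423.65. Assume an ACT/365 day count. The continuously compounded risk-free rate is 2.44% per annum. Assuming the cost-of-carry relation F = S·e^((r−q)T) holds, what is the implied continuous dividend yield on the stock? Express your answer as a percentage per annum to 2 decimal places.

From F = S·e^((r−q)T): (r − q) = ln(F/S)/T
ln(8423.65/8503.36) = ln(0.990626) = -0.009418
(r − q) = -0.009418 / (275/365) = -0.012500
q = r − ln(F/S)/T = 0.0244 + 0.012500 = 0.036900
q = 3.69%

3.69%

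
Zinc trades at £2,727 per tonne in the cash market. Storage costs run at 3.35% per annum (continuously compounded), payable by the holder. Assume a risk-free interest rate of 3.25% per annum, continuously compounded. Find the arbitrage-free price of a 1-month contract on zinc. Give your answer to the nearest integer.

Net carry = r + u − y = 0.0325 + 0.0335 − 0.0000 = 0.0660
F = S·e^((r+u−y)T) = 2727 · e^(0.0660 × 1/12) = 2727 · e^0.005500
= 2727 × 1.005515 = £2,742 per tonne

£2,742 per tonne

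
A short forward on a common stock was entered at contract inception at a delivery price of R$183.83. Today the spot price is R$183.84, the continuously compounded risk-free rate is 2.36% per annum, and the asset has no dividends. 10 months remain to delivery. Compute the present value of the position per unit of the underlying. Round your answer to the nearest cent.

Current fair forward for the remaining 10 months: F = S·e^(r·T), r = 0.0236
F = 183.84 · e^(0.0236 × 10/12) = 183.84 × 1.019861 = 187.4912
Value of long forward = (F − K)·e^(−rT) = (187.4912 − 183.83) · e^(−0.0236·10/12)
= 3.6612 × 0.980525 = 3.59
Short position value = −(long value) = -R$3.59

-R$3.59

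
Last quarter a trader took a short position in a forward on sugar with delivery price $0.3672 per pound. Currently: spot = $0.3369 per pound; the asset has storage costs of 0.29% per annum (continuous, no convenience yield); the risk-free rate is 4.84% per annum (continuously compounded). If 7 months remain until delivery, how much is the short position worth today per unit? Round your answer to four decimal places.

Current fair forward for the remaining 7 months: F = S·e^((r + u)·T), (r + u) = 0.0484 + 0.0029 = 0.0513
F = 0.3369 · e^(0.0513 × 7/12) = 0.3369 × 1.030377 = 0.3471
Value of long forward = (F − K)·e^(−rT) = (0.3471 − 0.3672) · e^(−0.0484·7/12)
= -0.0201 × 0.972162 = -0.0195
Short position value = −(long value) = $0.0195

$0.0195 per pound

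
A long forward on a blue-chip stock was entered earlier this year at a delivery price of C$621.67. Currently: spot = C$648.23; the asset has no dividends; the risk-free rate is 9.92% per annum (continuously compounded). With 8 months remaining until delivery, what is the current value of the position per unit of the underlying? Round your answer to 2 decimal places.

Current fair forward for the remaining 8 months: F = S·e^(r·T), r = 0.0992
F = 648.23 · e^(0.0992 × 8/12) = 648.23 × 1.068369 = 692.5488
Value of long forward = (F − K)·e^(−rT) = (692.5488 − 621.67) · e^(−0.0992·8/12)
= 70.8788 × 0.936006 = 66.34

C$66.34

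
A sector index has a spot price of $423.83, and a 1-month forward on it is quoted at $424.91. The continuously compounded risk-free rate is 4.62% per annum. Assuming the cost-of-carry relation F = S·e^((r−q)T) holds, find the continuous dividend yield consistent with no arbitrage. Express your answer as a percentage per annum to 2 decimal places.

From F = S·e^((r−q)T): (r − q) = ln(F/S)/T
ln(424.91/423.83) = ln(1.002548) = 0.002545
(r − q) = 0.002545 / (1/12) = 0.030540
q = r − ln(F/S)/T = 0.0462 − 0.030540 = 0.015660
q = 1.57%

1.57%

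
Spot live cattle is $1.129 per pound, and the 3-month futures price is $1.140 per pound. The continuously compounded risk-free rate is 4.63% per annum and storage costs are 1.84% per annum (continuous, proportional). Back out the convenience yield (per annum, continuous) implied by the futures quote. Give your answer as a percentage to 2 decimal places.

F = S·e^((r+u−y)T) ⇒ (r+u−y) = ln(F/S)/T
ln(1.140/1.129) = 0.009696; /T ⇒ 0.038784
y = r + u − ln(F/S)/T = 0.0463 + 0.0184 − 0.038784 = 0.025916
y = 2.59%

2.59%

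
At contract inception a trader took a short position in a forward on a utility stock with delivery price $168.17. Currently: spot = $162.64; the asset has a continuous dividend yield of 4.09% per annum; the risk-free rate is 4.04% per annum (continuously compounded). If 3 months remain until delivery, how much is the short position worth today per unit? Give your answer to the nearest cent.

$5.49

Current fair forward for the remaining 3 months: F = S·e^((r − q)·T), (r − q) = 0.0404 − 0.0409 = -0.0005
F = 162.64 · e^(-0.0005 × 3/12) = 162.64 × 0.999875 = 162.6197
Value of long forward = (F − K)·e^(−rT) = (162.6197 − 168.17) · e^(−0.0404·3/12)
= -5.5503 × 0.989951 = -5.49
Short position value = −(long value) = $5.49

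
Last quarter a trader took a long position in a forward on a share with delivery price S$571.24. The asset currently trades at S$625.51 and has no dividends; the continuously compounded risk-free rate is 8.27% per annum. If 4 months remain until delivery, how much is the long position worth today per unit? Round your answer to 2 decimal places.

Current fair forward for the remaining 4 months: F = S·e^(r·T), r = 0.0827
F = 625.51 · e^(0.0827 × 4/12) = 625.51 × 1.027950 = 642.9930
Value of long forward = (F − K)·e^(−rT) = (642.9930 − 571.24) · e^(−0.0827·4/12)
= 71.7530 × 0.972810 = 69.80

S$69.80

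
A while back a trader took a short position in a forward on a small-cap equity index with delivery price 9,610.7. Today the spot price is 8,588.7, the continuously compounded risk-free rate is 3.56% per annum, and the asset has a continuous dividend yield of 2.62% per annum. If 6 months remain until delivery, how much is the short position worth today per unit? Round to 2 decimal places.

964.22

Current fair forward for the remaining 6 months: F = S·e^((r − q)·T), (r − q) = 0.0356 − 0.0262 = 0.0094
F = 8588.7 · e^(0.0094 × 6/12) = 8588.7 × 1.00471106 = 8629.1619
Value of long forward = (F − K)·e^(−rT) = (8629.1619 − 9610.7) · e^(−0.0356·6/12)
= -981.5381 × 0.98235748 = -964.22
Short position value = −(long value) = 964.22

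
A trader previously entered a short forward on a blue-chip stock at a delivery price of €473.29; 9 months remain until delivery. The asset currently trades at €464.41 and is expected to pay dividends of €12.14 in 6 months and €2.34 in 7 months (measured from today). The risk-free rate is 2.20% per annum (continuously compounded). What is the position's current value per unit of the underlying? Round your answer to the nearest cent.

€15.45

PV(remaining dividends) I = 12.14·e^(−0.0220·6/12) + 2.34·e^(−0.0220·7/12) = 14.3174
Current forward F = (S − I)·e^(rT) = (464.41 − 14.3174)·e^(0.0220·9/12) = 450.0926 × 1.016637 = 457.5808
Value (long) = (F − K)·e^(−rT) = (457.5808 − 473.29) × 0.983635 = -15.4521
Short position value = −(long value) = €15.45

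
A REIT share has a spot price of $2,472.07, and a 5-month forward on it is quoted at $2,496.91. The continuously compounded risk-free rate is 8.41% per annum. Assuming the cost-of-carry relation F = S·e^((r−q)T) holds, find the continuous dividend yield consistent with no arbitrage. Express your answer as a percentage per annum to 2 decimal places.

From F = S·e^((r−q)T): (r − q) = ln(F/S)/T
ln(2496.91/2472.07) = ln(1.010048) = 0.009998
(r − q) = 0.009998 / (5/12) = 0.023995
q = r − ln(F/S)/T = 0.0841 − 0.023995 = 0.060105
q = 6.01%

6.01%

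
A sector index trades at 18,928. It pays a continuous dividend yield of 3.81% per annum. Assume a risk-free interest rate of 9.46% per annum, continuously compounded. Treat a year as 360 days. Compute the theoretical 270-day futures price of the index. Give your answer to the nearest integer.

19,747

F = S·e^((r − q)T) = 18928 · e^((0.0946 − 0.0381) × 270/360)
= 18928 · e^0.042375 = 18928 × 1.043286
F = 19,747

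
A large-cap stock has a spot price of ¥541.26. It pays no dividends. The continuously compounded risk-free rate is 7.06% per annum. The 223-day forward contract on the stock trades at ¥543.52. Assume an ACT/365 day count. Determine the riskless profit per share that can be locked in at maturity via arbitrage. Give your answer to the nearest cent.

¥21.60 per share

Fair forward: F* = S·e^(carry·T), with carry = r = 0.0706
F* = 541.26 · e^(0.0706 × 223/365) = 541.26 · e^0.043134 = 541.26 × 1.044078 = ¥565.1177
Market ¥543.52 < fair ¥565.1177: forward underpriced → reverse cash-and-carry (short spot, go long the forward).
At maturity, profit = |F_mkt − F*| = |543.52 − 565.1177| = ¥21.60 per share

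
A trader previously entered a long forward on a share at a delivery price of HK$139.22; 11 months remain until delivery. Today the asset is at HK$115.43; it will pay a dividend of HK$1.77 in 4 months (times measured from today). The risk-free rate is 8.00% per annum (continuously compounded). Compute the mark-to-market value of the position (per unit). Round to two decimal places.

PV(remaining dividends) I = 1.77·e^(−0.0800·4/12) = 1.7234
Current forward F = (S − I)·e^(rT) = (115.43 − 1.7234)·e^(0.0800·11/12) = 113.7066 × 1.076089 = 122.3584
Value (long) = (F − K)·e^(−rT) = (122.3584 − 139.22) × 0.929291 = -15.6693
Value = -HK$15.67

-HK$15.67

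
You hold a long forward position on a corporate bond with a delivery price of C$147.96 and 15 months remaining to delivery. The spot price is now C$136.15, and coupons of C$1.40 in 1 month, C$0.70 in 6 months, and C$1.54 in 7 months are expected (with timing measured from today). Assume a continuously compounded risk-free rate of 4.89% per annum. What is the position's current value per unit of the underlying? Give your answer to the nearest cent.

PV(remaining coupons) I = 1.40·e^(−0.0489·1/12) + 0.70·e^(−0.0489·6/12) + 1.54·e^(−0.0489·7/12) = 3.5741
Current forward F = (S − I)·e^(rT) = (136.15 − 3.5741)·e^(0.0489·15/12) = 132.5759 × 1.063032 = 140.9324
Value (long) = (F − K)·e^(−rT) = (140.9324 − 147.96) × 0.940706 = -6.6109
Value = -C$6.61

-C$6.61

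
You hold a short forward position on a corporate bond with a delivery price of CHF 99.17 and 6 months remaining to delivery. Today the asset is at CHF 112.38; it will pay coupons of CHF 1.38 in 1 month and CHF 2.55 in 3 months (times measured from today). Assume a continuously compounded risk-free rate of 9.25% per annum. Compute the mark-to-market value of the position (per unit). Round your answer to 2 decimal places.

PV(remaining coupons) I = 1.38·e^(−0.0925·1/12) + 2.55·e^(−0.0925·3/12) = 3.8611
Current forward F = (S − I)·e^(rT) = (112.38 − 3.8611)·e^(0.0925·6/12) = 108.5189 × 1.047336 = 113.6558
Value (long) = (F − K)·e^(−rT) = (113.6558 − 99.17) × 0.954803 = 13.8311
Short position value = −(long value) = -CHF 13.83

-CHF 13.83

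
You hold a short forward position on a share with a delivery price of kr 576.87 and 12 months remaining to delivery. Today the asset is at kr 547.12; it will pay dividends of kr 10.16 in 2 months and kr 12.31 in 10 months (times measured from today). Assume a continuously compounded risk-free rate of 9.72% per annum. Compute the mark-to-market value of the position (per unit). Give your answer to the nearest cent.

-kr 2.33

PV(remaining dividends) I = 10.16·e^(−0.0972·2/12) + 12.31·e^(−0.0972·10/12) = 21.3489
Current forward F = (S − I)·e^(rT) = (547.12 − 21.3489)·e^(0.0972·12/12) = 525.7711 × 1.102081 = 579.4423
Value (long) = (F − K)·e^(−rT) = (579.4423 − 576.87) × 0.907375 = 2.3340
Short position value = −(long value) = -kr 2.33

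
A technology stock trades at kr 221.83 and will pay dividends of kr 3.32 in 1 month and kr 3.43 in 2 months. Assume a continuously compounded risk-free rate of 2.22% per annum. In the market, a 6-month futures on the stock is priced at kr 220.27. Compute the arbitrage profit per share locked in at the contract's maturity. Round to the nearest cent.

PV(dividends) I = 3.32·e^(−0.0222·1/12) + 3.43·e^(−0.0222·2/12) = 6.7312
Fair futures F* = (S − I)·e^(rT) = (221.83 − 6.7312)·e^0.011100 = 215.0988 × 1.011162 = 217.4997
Market kr 220.27 > fair 217.4997: forward overpriced → cash-and-carry (borrow at r, buy the stock and collect the dividends, short the forward).
Profit at T = |F_mkt − F*| = |220.27 − 217.4997| = kr 2.77 per share

kr 2.77 per share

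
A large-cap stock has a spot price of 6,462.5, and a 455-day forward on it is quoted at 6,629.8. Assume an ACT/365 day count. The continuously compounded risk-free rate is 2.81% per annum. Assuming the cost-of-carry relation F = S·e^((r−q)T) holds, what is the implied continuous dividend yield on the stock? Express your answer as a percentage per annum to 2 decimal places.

0.76%

From F = S·e^((r−q)T): (r − q) = ln(F/S)/T
ln(6629.8/6462.5) = ln(1.025888) = 0.025559
(r − q) = 0.025559 / (455/365) = 0.020503
q = r − ln(F/S)/T = 0.0281 − 0.020503 = 0.007597
q = 0.76%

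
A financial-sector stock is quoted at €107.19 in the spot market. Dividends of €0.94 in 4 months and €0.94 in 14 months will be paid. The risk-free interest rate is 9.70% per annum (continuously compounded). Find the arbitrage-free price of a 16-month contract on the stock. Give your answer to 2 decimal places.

PV(dividends) I = 0.94·e^(−0.0970·4/12) + 0.94·e^(−0.0970·14/12)
I = 0.9101 + 0.8394 = 1.7495
F = (S − I)·e^(rT) = (107.19 − 1.7495) · e^(0.0970·16/12)
= 105.4405 · e^0.129333 = 105.4405 × 1.138069 = €120.00

€120.00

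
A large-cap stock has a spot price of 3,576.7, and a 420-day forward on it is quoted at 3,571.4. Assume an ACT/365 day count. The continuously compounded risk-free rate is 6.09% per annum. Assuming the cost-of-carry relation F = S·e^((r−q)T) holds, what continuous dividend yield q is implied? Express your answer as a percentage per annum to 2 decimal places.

6.22%

From F = S·e^((r−q)T): (r − q) = ln(F/S)/T
ln(3571.4/3576.7) = ln(0.998518) = -0.001483
(r − q) = -0.001483 / (420/365) = -0.001289
q = r − ln(F/S)/T = 0.0609 + 0.001289 = 0.062189
q = 6.22%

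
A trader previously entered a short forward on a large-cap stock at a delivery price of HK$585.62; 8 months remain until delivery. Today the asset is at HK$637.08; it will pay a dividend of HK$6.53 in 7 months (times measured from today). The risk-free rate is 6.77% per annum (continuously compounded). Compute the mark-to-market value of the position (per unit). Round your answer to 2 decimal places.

-HK$71.03

PV(remaining dividends) I = 6.53·e^(−0.0677·7/12) = 6.2771
Current forward F = (S − I)·e^(rT) = (637.08 − 6.2771)·e^(0.0677·8/12) = 630.8029 × 1.046167 = 659.9252
Value (long) = (F − K)·e^(−rT) = (659.9252 − 585.62) × 0.955870 = 71.0261
Short position value = −(long value) = -HK$71.03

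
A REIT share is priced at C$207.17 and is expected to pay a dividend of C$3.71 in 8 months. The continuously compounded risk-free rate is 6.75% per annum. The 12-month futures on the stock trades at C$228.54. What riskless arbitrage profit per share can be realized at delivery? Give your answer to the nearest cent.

C$10.70 per share

PV(dividends) I = 3.71·e^(−0.0675·8/12) = 3.5468
Fair futures F* = (S − I)·e^(rT) = (207.17 − 3.5468)·e^0.067500 = 203.6232 × 1.069830 = 217.8422
Market C$228.54 > fair 217.8422: forward overpriced → cash-and-carry (borrow at r, buy the stock and collect the dividends, short the forward).
Profit at T = |F_mkt − F*| = |228.54 − 217.8422| = C$10.70 per share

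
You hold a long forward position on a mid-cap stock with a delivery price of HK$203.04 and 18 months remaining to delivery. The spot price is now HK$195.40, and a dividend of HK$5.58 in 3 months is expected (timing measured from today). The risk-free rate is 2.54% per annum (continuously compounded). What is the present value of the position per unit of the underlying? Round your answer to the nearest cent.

PV(remaining dividends) I = 5.58·e^(−0.0254·3/12) = 5.5447
Current forward F = (S − I)·e^(rT) = (195.40 − 5.5447)·e^(0.0254·18/12) = 189.8553 × 1.038835 = 197.2283
Value (long) = (F − K)·e^(−rT) = (197.2283 − 203.04) × 0.962617 = -5.5944
Value = -HK$5.59

-HK$5.59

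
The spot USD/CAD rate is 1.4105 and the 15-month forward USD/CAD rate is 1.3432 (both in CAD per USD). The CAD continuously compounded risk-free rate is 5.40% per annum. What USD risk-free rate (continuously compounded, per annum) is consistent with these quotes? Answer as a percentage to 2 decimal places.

F = S·e^((r_CAD − r_USD)T) ⇒ r_USD = r_CAD − ln(F/S)/T
ln(1.3432/1.4105) = -0.048889; /(15/12) = -0.039111
r_USD = 0.0540 + 0.039111 = 0.093111
r_USD = 9.31%

9.31%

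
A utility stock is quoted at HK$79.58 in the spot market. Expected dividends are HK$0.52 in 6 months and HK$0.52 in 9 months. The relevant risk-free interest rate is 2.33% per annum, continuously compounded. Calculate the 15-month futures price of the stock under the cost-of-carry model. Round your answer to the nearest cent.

PV(dividends) I = 0.52·e^(−0.0233·6/12) + 0.52·e^(−0.0233·9/12)
I = 0.5140 + 0.5110 = 1.0250
F = (S − I)·e^(rT) = (79.58 − 1.0250) · e^(0.0233·15/12)
= 78.5550 · e^0.029125 = 78.5550 × 1.029553 = HK$80.88

HK$80.88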